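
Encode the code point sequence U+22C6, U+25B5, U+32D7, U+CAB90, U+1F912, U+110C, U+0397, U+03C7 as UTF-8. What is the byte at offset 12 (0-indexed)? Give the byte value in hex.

U+22C6 → 3-byte form E2 8B 86 at offsets 0–2.
U+25B5 → 3-byte form E2 96 B5 at offsets 3–5.
U+32D7 → 3-byte form E3 8B 97 at offsets 6–8.
U+CAB90 → 4-byte form F3 8A AE 90 at offsets 9–12.
Offset 12 falls in char 4's range; it's byte 4 of F3 8A AE 90 = 0x90.

0x90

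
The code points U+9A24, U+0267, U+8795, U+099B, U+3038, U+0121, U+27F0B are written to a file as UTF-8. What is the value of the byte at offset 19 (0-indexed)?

U+9A24 → 3-byte form E9 A8 A4 at offsets 0–2.
U+0267 → 2-byte form C9 A7 at offsets 3–4.
U+8795 → 3-byte form E8 9E 95 at offsets 5–7.
U+099B → 3-byte form E0 A6 9B at offsets 8–10.
U+3038 → 3-byte form E3 80 B8 at offsets 11–13.
U+0121 → 2-byte form C4 A1 at offsets 14–15.
U+27F0B → 4-byte form F0 A7 BC 8B at offsets 16–19.
Offset 19 falls in char 7's range; it's byte 4 of F0 A7 BC 8B = 0x8B.

0x8B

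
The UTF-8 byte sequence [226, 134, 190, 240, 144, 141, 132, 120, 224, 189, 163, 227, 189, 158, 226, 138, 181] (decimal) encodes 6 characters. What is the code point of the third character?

U+0078

Offset 0: leading byte 0xE2 = 11100010 → 3-byte char #1 = E2 86 BE.
Offset 3: leading byte 0xF0 = 11110000 → 4-byte char #2 = F0 90 8D 84.
Offset 7: leading byte 0x78 = 01111000 → 1-byte char #3 = 78.
Leading byte 0x78 = 01111000 matches 0xxxxxxx → 1-byte sequence.
Byte 1: 0x78 = 01111000, payload 1111000 (7 bits).
Concatenate: 1111000 = 0x78 (7 bits → U+0078).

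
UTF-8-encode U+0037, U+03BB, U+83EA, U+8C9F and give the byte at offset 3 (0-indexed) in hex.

U+0037 → 1-byte form 37 at offsets 0–0.
U+03BB → 2-byte form CE BB at offsets 1–2.
U+83EA → 3-byte form E8 8F AA at offsets 3–5.
Offset 3 falls in char 3's range; it's byte 1 of E8 8F AA = 0xE8.

0xE8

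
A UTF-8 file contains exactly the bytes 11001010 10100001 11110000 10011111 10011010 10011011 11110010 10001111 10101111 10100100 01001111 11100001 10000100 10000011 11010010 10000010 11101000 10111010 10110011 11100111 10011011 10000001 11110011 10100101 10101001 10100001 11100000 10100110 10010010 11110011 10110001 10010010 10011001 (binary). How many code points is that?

11

Byte at offset 0: 0xCA = 11001010 → 2-byte char (#1). Advance 2.
Byte at offset 2: 0xF0 = 11110000 → 4-byte char (#2). Advance 4.
Byte at offset 6: 0xF2 = 11110010 → 4-byte char (#3). Advance 4.
Byte at offset 10: 0x4F = 01001111 → 1-byte char (#4). Advance 1.
Byte at offset 11: 0xE1 = 11100001 → 3-byte char (#5). Advance 3.
Byte at offset 14: 0xD2 = 11010010 → 2-byte char (#6). Advance 2.
Byte at offset 16: 0xE8 = 11101000 → 3-byte char (#7). Advance 3.
Byte at offset 19: 0xE7 = 11100111 → 3-byte char (#8). Advance 3.
Byte at offset 22: 0xF3 = 11110011 → 4-byte char (#9). Advance 4.
Byte at offset 26: 0xE0 = 11100000 → 3-byte char (#10). Advance 3.
Byte at offset 29: 0xF3 = 11110011 → 4-byte char (#11). Advance 4.
Reached end at offset 33 after 11 code points.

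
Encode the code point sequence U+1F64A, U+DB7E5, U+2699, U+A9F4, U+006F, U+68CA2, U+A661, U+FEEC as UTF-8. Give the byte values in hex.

F0 9F 99 8A F3 9B 9F A5 E2 9A 99 EA A7 B4 6F F1 A8 B2 A2 EA 99 A1 EF BB AC

U+1F64A: 4-byte form → F0 9F 99 8A.
U+DB7E5: 4-byte form → F3 9B 9F A5.
U+2699: 3-byte form → E2 9A 99.
U+A9F4: 3-byte form → EA A7 B4.
U+006F: 1-byte form → 6F.
U+68CA2: 4-byte form → F1 A8 B2 A2.
U+A661: 3-byte form → EA 99 A1.
U+FEEC: 3-byte form → EF BB AC.
Concatenated (25 bytes): F0 9F 99 8A F3 9B 9F A5 E2 9A 99 EA A7 B4 6F F1 A8 B2 A2 EA 99 A1 EF BB AC.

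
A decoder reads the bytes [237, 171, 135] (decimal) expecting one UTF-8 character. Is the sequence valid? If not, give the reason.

Structurally a 3-byte sequence; payload = 0xDAC7.
But 0xDAC7 is in U+D800–U+DFFF, the surrogate range. Surrogates are not Unicode scalar values and are forbidden in UTF-8.

invalid (encodes a surrogate (U+D800–U+DFFF))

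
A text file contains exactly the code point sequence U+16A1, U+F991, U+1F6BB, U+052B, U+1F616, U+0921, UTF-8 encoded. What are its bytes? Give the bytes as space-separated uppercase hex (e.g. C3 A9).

E1 9A A1 EF A6 91 F0 9F 9A BB D4 AB F0 9F 98 96 E0 A4 A1

U+16A1: 3-byte form → E1 9A A1.
U+F991: 3-byte form → EF A6 91.
U+1F6BB: 4-byte form → F0 9F 9A BB.
U+052B: 2-byte form → D4 AB.
U+1F616: 4-byte form → F0 9F 98 96.
U+0921: 3-byte form → E0 A4 A1.
Concatenated (19 bytes): E1 9A A1 EF A6 91 F0 9F 9A BB D4 AB F0 9F 98 96 E0 A4 A1.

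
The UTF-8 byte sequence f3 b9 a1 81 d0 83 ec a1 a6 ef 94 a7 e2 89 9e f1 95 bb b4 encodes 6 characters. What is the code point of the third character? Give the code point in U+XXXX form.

Offset 0: leading byte 0xF3 = 11110011 → 4-byte char #1 = F3 B9 A1 81.
Offset 4: leading byte 0xD0 = 11010000 → 2-byte char #2 = D0 83.
Offset 6: leading byte 0xEC = 11101100 → 3-byte char #3 = EC A1 A6.
Leading byte 0xEC = 11101100 matches 1110xxxx → 3-byte sequence.
Byte 1: 0xEC = 11101100, payload 1100 (4 bits).
Byte 2: 0xA1 = 10100001 (10xxxxxx ✓), payload 100001.
Byte 3: 0xA6 = 10100110 (10xxxxxx ✓), payload 100110.
Concatenate: 1100100001100110 = 0xC866 (16 bits → U+C866).

U+C866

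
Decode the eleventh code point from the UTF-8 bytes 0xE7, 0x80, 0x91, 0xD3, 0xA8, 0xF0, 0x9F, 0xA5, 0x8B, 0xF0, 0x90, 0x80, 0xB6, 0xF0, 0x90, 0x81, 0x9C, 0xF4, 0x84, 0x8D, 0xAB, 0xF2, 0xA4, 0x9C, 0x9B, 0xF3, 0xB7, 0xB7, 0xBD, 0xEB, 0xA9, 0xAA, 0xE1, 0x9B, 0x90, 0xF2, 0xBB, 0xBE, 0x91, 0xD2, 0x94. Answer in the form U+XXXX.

Offset 0: leading byte 0xE7 = 11100111 → 3-byte char #1 = E7 80 91.
Offset 3: leading byte 0xD3 = 11010011 → 2-byte char #2 = D3 A8.
Offset 5: leading byte 0xF0 = 11110000 → 4-byte char #3 = F0 9F A5 8B.
Offset 9: leading byte 0xF0 = 11110000 → 4-byte char #4 = F0 90 80 B6.
Offset 13: leading byte 0xF0 = 11110000 → 4-byte char #5 = F0 90 81 9C.
Offset 17: leading byte 0xF4 = 11110100 → 4-byte char #6 = F4 84 8D AB.
Offset 21: leading byte 0xF2 = 11110010 → 4-byte char #7 = F2 A4 9C 9B.
Offset 25: leading byte 0xF3 = 11110011 → 4-byte char #8 = F3 B7 B7 BD.
Offset 29: leading byte 0xEB = 11101011 → 3-byte char #9 = EB A9 AA.
Offset 32: leading byte 0xE1 = 11100001 → 3-byte char #10 = E1 9B 90.
Offset 35: leading byte 0xF2 = 11110010 → 4-byte char #11 = F2 BB BE 91.
Leading byte 0xF2 = 11110010 matches 11110xxx → 4-byte sequence.
Byte 1: 0xF2 = 11110010, payload 010 (3 bits).
Byte 2: 0xBB = 10111011 (10xxxxxx ✓), payload 111011.
Byte 3: 0xBE = 10111110 (10xxxxxx ✓), payload 111110.
Byte 4: 0x91 = 10010001 (10xxxxxx ✓), payload 010001.
Concatenate: 010111011111110010001 = 0xBBF91 (21 bits → U+BBF91).

U+BBF91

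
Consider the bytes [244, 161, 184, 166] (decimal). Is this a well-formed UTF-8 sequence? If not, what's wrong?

invalid (encodes a value above U+10FFFF)

Leading byte 0xF4 = 11110100 → 4-byte form.
Payload = 0x121E26, which exceeds U+10FFFF, the maximum Unicode code point. (Leading bytes F5–FF, or F4 followed by ≥ 0x90, are invalid.)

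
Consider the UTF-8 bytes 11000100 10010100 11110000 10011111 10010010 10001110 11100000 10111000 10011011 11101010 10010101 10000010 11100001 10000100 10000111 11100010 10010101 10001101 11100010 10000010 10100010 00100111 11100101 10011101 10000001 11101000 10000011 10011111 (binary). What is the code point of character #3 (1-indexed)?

U+0E1B

Offset 0: leading byte 0xC4 = 11000100 → 2-byte char #1 = C4 94.
Offset 2: leading byte 0xF0 = 11110000 → 4-byte char #2 = F0 9F 92 8E.
Offset 6: leading byte 0xE0 = 11100000 → 3-byte char #3 = E0 B8 9B.
Leading byte 0xE0 = 11100000 matches 1110xxxx → 3-byte sequence.
Byte 1: 0xE0 = 11100000, payload 0000 (4 bits).
Byte 2: 0xB8 = 10111000 (10xxxxxx ✓), payload 111000.
Byte 3: 0x9B = 10011011 (10xxxxxx ✓), payload 011011.
Concatenate: 0000111000011011 = 0xE1B (16 bits → U+0E1B).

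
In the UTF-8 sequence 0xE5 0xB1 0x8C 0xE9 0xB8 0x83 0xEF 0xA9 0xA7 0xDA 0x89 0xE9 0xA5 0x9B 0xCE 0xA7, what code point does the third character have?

Offset 0: leading byte 0xE5 = 11100101 → 3-byte char #1 = E5 B1 8C.
Offset 3: leading byte 0xE9 = 11101001 → 3-byte char #2 = E9 B8 83.
Offset 6: leading byte 0xEF = 11101111 → 3-byte char #3 = EF A9 A7.
Leading byte 0xEF = 11101111 matches 1110xxxx → 3-byte sequence.
Byte 1: 0xEF = 11101111, payload 1111 (4 bits).
Byte 2: 0xA9 = 10101001 (10xxxxxx ✓), payload 101001.
Byte 3: 0xA7 = 10100111 (10xxxxxx ✓), payload 100111.
Concatenate: 1111101001100111 = 0xFA67 (16 bits → U+FA67).

U+FA67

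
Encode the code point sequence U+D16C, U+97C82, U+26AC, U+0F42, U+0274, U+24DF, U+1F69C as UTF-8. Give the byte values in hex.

U+D16C: 3-byte form → ED 85 AC.
U+97C82: 4-byte form → F2 97 B2 82.
U+26AC: 3-byte form → E2 9A AC.
U+0F42: 3-byte form → E0 BD 82.
U+0274: 2-byte form → C9 B4.
U+24DF: 3-byte form → E2 93 9F.
U+1F69C: 4-byte form → F0 9F 9A 9C.
Concatenated (22 bytes): ED 85 AC F2 97 B2 82 E2 9A AC E0 BD 82 C9 B4 E2 93 9F F0 9F 9A 9C.

ED 85 AC F2 97 B2 82 E2 9A AC E0 BD 82 C9 B4 E2 93 9F F0 9F 9A 9C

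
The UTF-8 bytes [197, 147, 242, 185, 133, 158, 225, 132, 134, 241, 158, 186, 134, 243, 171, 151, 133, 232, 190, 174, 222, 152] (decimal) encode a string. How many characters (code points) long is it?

Byte at offset 0: 0xC5 = 11000101 → 2-byte char (#1). Advance 2.
Byte at offset 2: 0xF2 = 11110010 → 4-byte char (#2). Advance 4.
Byte at offset 6: 0xE1 = 11100001 → 3-byte char (#3). Advance 3.
Byte at offset 9: 0xF1 = 11110001 → 4-byte char (#4). Advance 4.
Byte at offset 13: 0xF3 = 11110011 → 4-byte char (#5). Advance 4.
Byte at offset 17: 0xE8 = 11101000 → 3-byte char (#6). Advance 3.
Byte at offset 20: 0xDE = 11011110 → 2-byte char (#7). Advance 2.
Reached end at offset 22 after 7 code points.

7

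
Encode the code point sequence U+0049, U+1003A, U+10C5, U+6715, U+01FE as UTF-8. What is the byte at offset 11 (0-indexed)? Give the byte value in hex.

0xC7

U+0049 → 1-byte form 49 at offsets 0–0.
U+1003A → 4-byte form F0 90 80 BA at offsets 1–4.
U+10C5 → 3-byte form E1 83 85 at offsets 5–7.
U+6715 → 3-byte form E6 9C 95 at offsets 8–10.
U+01FE → 2-byte form C7 BE at offsets 11–12.
Offset 11 falls in char 5's range; it's byte 1 of C7 BE = 0xC7.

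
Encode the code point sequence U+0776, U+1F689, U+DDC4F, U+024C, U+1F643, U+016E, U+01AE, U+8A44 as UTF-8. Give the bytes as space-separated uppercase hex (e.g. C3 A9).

U+0776: 2-byte form → DD B6.
U+1F689: 4-byte form → F0 9F 9A 89.
U+DDC4F: 4-byte form → F3 9D B1 8F.
U+024C: 2-byte form → C9 8C.
U+1F643: 4-byte form → F0 9F 99 83.
U+016E: 2-byte form → C5 AE.
U+01AE: 2-byte form → C6 AE.
U+8A44: 3-byte form → E8 A9 84.
Concatenated (23 bytes): DD B6 F0 9F 9A 89 F3 9D B1 8F C9 8C F0 9F 99 83 C5 AE C6 AE E8 A9 84.

DD B6 F0 9F 9A 89 F3 9D B1 8F C9 8C F0 9F 99 83 C5 AE C6 AE E8 A9 84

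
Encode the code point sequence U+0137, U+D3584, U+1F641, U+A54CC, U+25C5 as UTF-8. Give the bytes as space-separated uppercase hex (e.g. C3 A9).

U+0137: 2-byte form → C4 B7.
U+D3584: 4-byte form → F3 93 96 84.
U+1F641: 4-byte form → F0 9F 99 81.
U+A54CC: 4-byte form → F2 A5 93 8C.
U+25C5: 3-byte form → E2 97 85.
Concatenated (17 bytes): C4 B7 F3 93 96 84 F0 9F 99 81 F2 A5 93 8C E2 97 85.

C4 B7 F3 93 96 84 F0 9F 99 81 F2 A5 93 8C E2 97 85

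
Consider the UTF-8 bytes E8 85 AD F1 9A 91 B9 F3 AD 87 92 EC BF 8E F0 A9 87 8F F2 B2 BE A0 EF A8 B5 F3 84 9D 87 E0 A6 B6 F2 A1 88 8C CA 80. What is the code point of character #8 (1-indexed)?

Offset 0: leading byte 0xE8 = 11101000 → 3-byte char #1 = E8 85 AD.
Offset 3: leading byte 0xF1 = 11110001 → 4-byte char #2 = F1 9A 91 B9.
Offset 7: leading byte 0xF3 = 11110011 → 4-byte char #3 = F3 AD 87 92.
Offset 11: leading byte 0xEC = 11101100 → 3-byte char #4 = EC BF 8E.
Offset 14: leading byte 0xF0 = 11110000 → 4-byte char #5 = F0 A9 87 8F.
Offset 18: leading byte 0xF2 = 11110010 → 4-byte char #6 = F2 B2 BE A0.
Offset 22: leading byte 0xEF = 11101111 → 3-byte char #7 = EF A8 B5.
Offset 25: leading byte 0xF3 = 11110011 → 4-byte char #8 = F3 84 9D 87.
Leading byte 0xF3 = 11110011 matches 11110xxx → 4-byte sequence.
Byte 1: 0xF3 = 11110011, payload 011 (3 bits).
Byte 2: 0x84 = 10000100 (10xxxxxx ✓), payload 000100.
Byte 3: 0x9D = 10011101 (10xxxxxx ✓), payload 011101.
Byte 4: 0x87 = 10000111 (10xxxxxx ✓), payload 000111.
Concatenate: 011000100011101000111 = 0xC4747 (21 bits → U+C4747).

U+C4747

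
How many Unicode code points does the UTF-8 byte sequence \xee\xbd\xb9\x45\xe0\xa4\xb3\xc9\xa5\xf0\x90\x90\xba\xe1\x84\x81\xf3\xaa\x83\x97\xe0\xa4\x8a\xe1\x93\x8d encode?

9

Byte at offset 0: 0xEE = 11101110 → 3-byte char (#1). Advance 3.
Byte at offset 3: 0x45 = 01000101 → 1-byte char (#2). Advance 1.
Byte at offset 4: 0xE0 = 11100000 → 3-byte char (#3). Advance 3.
Byte at offset 7: 0xC9 = 11001001 → 2-byte char (#4). Advance 2.
Byte at offset 9: 0xF0 = 11110000 → 4-byte char (#5). Advance 4.
Byte at offset 13: 0xE1 = 11100001 → 3-byte char (#6). Advance 3.
Byte at offset 16: 0xF3 = 11110011 → 4-byte char (#7). Advance 4.
Byte at offset 20: 0xE0 = 11100000 → 3-byte char (#8). Advance 3.
Byte at offset 23: 0xE1 = 11100001 → 3-byte char (#9). Advance 3.
Reached end at offset 26 after 9 code points.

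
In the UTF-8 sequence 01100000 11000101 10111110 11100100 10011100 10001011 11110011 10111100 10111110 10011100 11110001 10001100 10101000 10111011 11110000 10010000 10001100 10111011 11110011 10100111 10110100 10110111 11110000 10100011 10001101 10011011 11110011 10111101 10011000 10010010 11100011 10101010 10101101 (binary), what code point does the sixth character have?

U+1033B

Offset 0: leading byte 0x60 = 01100000 → 1-byte char #1 = 60.
Offset 1: leading byte 0xC5 = 11000101 → 2-byte char #2 = C5 BE.
Offset 3: leading byte 0xE4 = 11100100 → 3-byte char #3 = E4 9C 8B.
Offset 6: leading byte 0xF3 = 11110011 → 4-byte char #4 = F3 BC BE 9C.
Offset 10: leading byte 0xF1 = 11110001 → 4-byte char #5 = F1 8C A8 BB.
Offset 14: leading byte 0xF0 = 11110000 → 4-byte char #6 = F0 90 8C BB.
Leading byte 0xF0 = 11110000 matches 11110xxx → 4-byte sequence.
Byte 1: 0xF0 = 11110000, payload 000 (3 bits).
Byte 2: 0x90 = 10010000 (10xxxxxx ✓), payload 010000.
Byte 3: 0x8C = 10001100 (10xxxxxx ✓), payload 001100.
Byte 4: 0xBB = 10111011 (10xxxxxx ✓), payload 111011.
Concatenate: 000010000001100111011 = 0x1033B (21 bits → U+1033B).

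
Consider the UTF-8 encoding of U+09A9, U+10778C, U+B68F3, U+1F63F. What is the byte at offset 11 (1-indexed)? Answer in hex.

0xB3

1-indexed offset 11 is 0-indexed offset 10.
U+09A9 → 3-byte form E0 A6 A9 at offsets 0–2.
U+10778C → 4-byte form F4 87 9E 8C at offsets 3–6.
U+B68F3 → 4-byte form F2 B6 A3 B3 at offsets 7–10.
Offset 10 falls in char 3's range; it's byte 4 of F2 B6 A3 B3 = 0xB3.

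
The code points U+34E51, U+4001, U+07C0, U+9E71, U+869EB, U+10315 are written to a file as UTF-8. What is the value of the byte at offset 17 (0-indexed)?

U+34E51 → 4-byte form F0 B4 B9 91 at offsets 0–3.
U+4001 → 3-byte form E4 80 81 at offsets 4–6.
U+07C0 → 2-byte form DF 80 at offsets 7–8.
U+9E71 → 3-byte form E9 B9 B1 at offsets 9–11.
U+869EB → 4-byte form F2 86 A7 AB at offsets 12–15.
U+10315 → 4-byte form F0 90 8C 95 at offsets 16–19.
Offset 17 falls in char 6's range; it's byte 2 of F0 90 8C 95 = 0x90.

0x90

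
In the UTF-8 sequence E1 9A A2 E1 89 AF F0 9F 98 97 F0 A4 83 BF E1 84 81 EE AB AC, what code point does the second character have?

Offset 0: leading byte 0xE1 = 11100001 → 3-byte char #1 = E1 9A A2.
Offset 3: leading byte 0xE1 = 11100001 → 3-byte char #2 = E1 89 AF.
Leading byte 0xE1 = 11100001 matches 1110xxxx → 3-byte sequence.
Byte 1: 0xE1 = 11100001, payload 0001 (4 bits).
Byte 2: 0x89 = 10001001 (10xxxxxx ✓), payload 001001.
Byte 3: 0xAF = 10101111 (10xxxxxx ✓), payload 101111.
Concatenate: 0001001001101111 = 0x126F (16 bits → U+126F).

U+126F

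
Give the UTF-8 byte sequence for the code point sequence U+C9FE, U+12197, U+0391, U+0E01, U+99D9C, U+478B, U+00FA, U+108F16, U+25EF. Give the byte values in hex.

EC A7 BE F0 92 86 97 CE 91 E0 B8 81 F2 99 B6 9C E4 9E 8B C3 BA F4 88 BC 96 E2 97 AF

U+C9FE: 3-byte form → EC A7 BE.
U+12197: 4-byte form → F0 92 86 97.
U+0391: 2-byte form → CE 91.
U+0E01: 3-byte form → E0 B8 81.
U+99D9C: 4-byte form → F2 99 B6 9C.
U+478B: 3-byte form → E4 9E 8B.
U+00FA: 2-byte form → C3 BA.
U+108F16: 4-byte form → F4 88 BC 96.
U+25EF: 3-byte form → E2 97 AF.
Concatenated (28 bytes): EC A7 BE F0 92 86 97 CE 91 E0 B8 81 F2 99 B6 9C E4 9E 8B C3 BA F4 88 BC 96 E2 97 AF.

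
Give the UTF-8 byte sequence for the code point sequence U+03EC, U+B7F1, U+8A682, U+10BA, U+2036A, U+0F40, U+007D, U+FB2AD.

U+03EC: 2-byte form → CF AC.
U+B7F1: 3-byte form → EB 9F B1.
U+8A682: 4-byte form → F2 8A 9A 82.
U+10BA: 3-byte form → E1 82 BA.
U+2036A: 4-byte form → F0 A0 8D AA.
U+0F40: 3-byte form → E0 BD 80.
U+007D: 1-byte form → 7D.
U+FB2AD: 4-byte form → F3 BB 8A AD.
Concatenated (24 bytes): CF AC EB 9F B1 F2 8A 9A 82 E1 82 BA F0 A0 8D AA E0 BD 80 7D F3 BB 8A AD.

CF AC EB 9F B1 F2 8A 9A 82 E1 82 BA F0 A0 8D AA E0 BD 80 7D F3 BB 8A AD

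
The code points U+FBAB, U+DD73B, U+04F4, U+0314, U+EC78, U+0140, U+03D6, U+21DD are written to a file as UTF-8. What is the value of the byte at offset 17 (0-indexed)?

0x96

U+FBAB → 3-byte form EF AE AB at offsets 0–2.
U+DD73B → 4-byte form F3 9D 9C BB at offsets 3–6.
U+04F4 → 2-byte form D3 B4 at offsets 7–8.
U+0314 → 2-byte form CC 94 at offsets 9–10.
U+EC78 → 3-byte form EE B1 B8 at offsets 11–13.
U+0140 → 2-byte form C5 80 at offsets 14–15.
U+03D6 → 2-byte form CF 96 at offsets 16–17.
Offset 17 falls in char 7's range; it's byte 2 of CF 96 = 0x96.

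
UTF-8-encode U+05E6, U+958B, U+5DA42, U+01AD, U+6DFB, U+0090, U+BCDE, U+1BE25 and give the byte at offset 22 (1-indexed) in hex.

0xB8

1-indexed offset 22 is 0-indexed offset 21.
U+05E6 → 2-byte form D7 A6 at offsets 0–1.
U+958B → 3-byte form E9 96 8B at offsets 2–4.
U+5DA42 → 4-byte form F1 9D A9 82 at offsets 5–8.
U+01AD → 2-byte form C6 AD at offsets 9–10.
U+6DFB → 3-byte form E6 B7 BB at offsets 11–13.
U+0090 → 2-byte form C2 90 at offsets 14–15.
U+BCDE → 3-byte form EB B3 9E at offsets 16–18.
U+1BE25 → 4-byte form F0 9B B8 A5 at offsets 19–22.
Offset 21 falls in char 8's range; it's byte 3 of F0 9B B8 A5 = 0xB8.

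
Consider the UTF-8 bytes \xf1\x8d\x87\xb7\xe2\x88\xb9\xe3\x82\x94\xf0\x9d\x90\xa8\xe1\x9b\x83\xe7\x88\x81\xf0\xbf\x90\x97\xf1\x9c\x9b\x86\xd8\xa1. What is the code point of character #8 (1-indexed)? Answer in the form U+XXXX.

Offset 0: leading byte 0xF1 = 11110001 → 4-byte char #1 = F1 8D 87 B7.
Offset 4: leading byte 0xE2 = 11100010 → 3-byte char #2 = E2 88 B9.
Offset 7: leading byte 0xE3 = 11100011 → 3-byte char #3 = E3 82 94.
Offset 10: leading byte 0xF0 = 11110000 → 4-byte char #4 = F0 9D 90 A8.
Offset 14: leading byte 0xE1 = 11100001 → 3-byte char #5 = E1 9B 83.
Offset 17: leading byte 0xE7 = 11100111 → 3-byte char #6 = E7 88 81.
Offset 20: leading byte 0xF0 = 11110000 → 4-byte char #7 = F0 BF 90 97.
Offset 24: leading byte 0xF1 = 11110001 → 4-byte char #8 = F1 9C 9B 86.
Leading byte 0xF1 = 11110001 matches 11110xxx → 4-byte sequence.
Byte 1: 0xF1 = 11110001, payload 001 (3 bits).
Byte 2: 0x9C = 10011100 (10xxxxxx ✓), payload 011100.
Byte 3: 0x9B = 10011011 (10xxxxxx ✓), payload 011011.
Byte 4: 0x86 = 10000110 (10xxxxxx ✓), payload 000110.
Concatenate: 001011100011011000110 = 0x5C6C6 (21 bits → U+5C6C6).

U+5C6C6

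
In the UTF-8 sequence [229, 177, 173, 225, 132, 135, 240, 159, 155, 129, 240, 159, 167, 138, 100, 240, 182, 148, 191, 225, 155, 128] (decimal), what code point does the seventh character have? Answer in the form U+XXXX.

U+16C0

Offset 0: leading byte 0xE5 = 11100101 → 3-byte char #1 = E5 B1 AD.
Offset 3: leading byte 0xE1 = 11100001 → 3-byte char #2 = E1 84 87.
Offset 6: leading byte 0xF0 = 11110000 → 4-byte char #3 = F0 9F 9B 81.
Offset 10: leading byte 0xF0 = 11110000 → 4-byte char #4 = F0 9F A7 8A.
Offset 14: leading byte 0x64 = 01100100 → 1-byte char #5 = 64.
Offset 15: leading byte 0xF0 = 11110000 → 4-byte char #6 = F0 B6 94 BF.
Offset 19: leading byte 0xE1 = 11100001 → 3-byte char #7 = E1 9B 80.
Leading byte 0xE1 = 11100001 matches 1110xxxx → 3-byte sequence.
Byte 1: 0xE1 = 11100001, payload 0001 (4 bits).
Byte 2: 0x9B = 10011011 (10xxxxxx ✓), payload 011011.
Byte 3: 0x80 = 10000000 (10xxxxxx ✓), payload 000000.
Concatenate: 0001011011000000 = 0x16C0 (16 bits → U+16C0).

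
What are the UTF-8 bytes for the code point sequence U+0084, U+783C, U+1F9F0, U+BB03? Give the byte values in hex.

U+0084: 2-byte form → C2 84.
U+783C: 3-byte form → E7 A0 BC.
U+1F9F0: 4-byte form → F0 9F A7 B0.
U+BB03: 3-byte form → EB AC 83.
Concatenated (12 bytes): C2 84 E7 A0 BC F0 9F A7 B0 EB AC 83.

C2 84 E7 A0 BC F0 9F A7 B0 EB AC 83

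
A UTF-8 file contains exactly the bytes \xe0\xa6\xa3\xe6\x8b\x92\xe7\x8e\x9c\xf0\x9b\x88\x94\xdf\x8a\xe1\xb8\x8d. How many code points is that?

Byte at offset 0: 0xE0 = 11100000 → 3-byte char (#1). Advance 3.
Byte at offset 3: 0xE6 = 11100110 → 3-byte char (#2). Advance 3.
Byte at offset 6: 0xE7 = 11100111 → 3-byte char (#3). Advance 3.
Byte at offset 9: 0xF0 = 11110000 → 4-byte char (#4). Advance 4.
Byte at offset 13: 0xDF = 11011111 → 2-byte char (#5). Advance 2.
Byte at offset 15: 0xE1 = 11100001 → 3-byte char (#6). Advance 3.
Reached end at offset 18 after 6 code points.

6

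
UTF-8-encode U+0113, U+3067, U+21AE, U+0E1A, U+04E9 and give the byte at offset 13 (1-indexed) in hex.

0xA9

1-indexed offset 13 is 0-indexed offset 12.
U+0113 → 2-byte form C4 93 at offsets 0–1.
U+3067 → 3-byte form E3 81 A7 at offsets 2–4.
U+21AE → 3-byte form E2 86 AE at offsets 5–7.
U+0E1A → 3-byte form E0 B8 9A at offsets 8–10.
U+04E9 → 2-byte form D3 A9 at offsets 11–12.
Offset 12 falls in char 5's range; it's byte 2 of D3 A9 = 0xA9.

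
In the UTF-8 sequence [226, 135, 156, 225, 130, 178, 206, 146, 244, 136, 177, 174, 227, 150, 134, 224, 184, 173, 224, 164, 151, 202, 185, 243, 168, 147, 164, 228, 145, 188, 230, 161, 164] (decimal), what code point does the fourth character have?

Offset 0: leading byte 0xE2 = 11100010 → 3-byte char #1 = E2 87 9C.
Offset 3: leading byte 0xE1 = 11100001 → 3-byte char #2 = E1 82 B2.
Offset 6: leading byte 0xCE = 11001110 → 2-byte char #3 = CE 92.
Offset 8: leading byte 0xF4 = 11110100 → 4-byte char #4 = F4 88 B1 AE.
Leading byte 0xF4 = 11110100 matches 11110xxx → 4-byte sequence.
Byte 1: 0xF4 = 11110100, payload 100 (3 bits).
Byte 2: 0x88 = 10001000 (10xxxxxx ✓), payload 001000.
Byte 3: 0xB1 = 10110001 (10xxxxxx ✓), payload 110001.
Byte 4: 0xAE = 10101110 (10xxxxxx ✓), payload 101110.
Concatenate: 100001000110001101110 = 0x108C6E (21 bits → U+108C6E).

U+108C6E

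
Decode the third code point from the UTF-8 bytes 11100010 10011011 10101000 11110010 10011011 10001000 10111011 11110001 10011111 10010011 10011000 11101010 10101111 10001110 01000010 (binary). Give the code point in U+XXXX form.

Offset 0: leading byte 0xE2 = 11100010 → 3-byte char #1 = E2 9B A8.
Offset 3: leading byte 0xF2 = 11110010 → 4-byte char #2 = F2 9B 88 BB.
Offset 7: leading byte 0xF1 = 11110001 → 4-byte char #3 = F1 9F 93 98.
Leading byte 0xF1 = 11110001 matches 11110xxx → 4-byte sequence.
Byte 1: 0xF1 = 11110001, payload 001 (3 bits).
Byte 2: 0x9F = 10011111 (10xxxxxx ✓), payload 011111.
Byte 3: 0x93 = 10010011 (10xxxxxx ✓), payload 010011.
Byte 4: 0x98 = 10011000 (10xxxxxx ✓), payload 011000.
Concatenate: 001011111010011011000 = 0x5F4D8 (21 bits → U+5F4D8).

U+5F4D8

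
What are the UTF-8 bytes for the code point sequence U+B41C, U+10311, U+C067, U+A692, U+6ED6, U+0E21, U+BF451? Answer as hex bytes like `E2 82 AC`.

EB 90 9C F0 90 8C 91 EC 81 A7 EA 9A 92 E6 BB 96 E0 B8 A1 F2 BF 91 91

U+B41C: 3-byte form → EB 90 9C.
U+10311: 4-byte form → F0 90 8C 91.
U+C067: 3-byte form → EC 81 A7.
U+A692: 3-byte form → EA 9A 92.
U+6ED6: 3-byte form → E6 BB 96.
U+0E21: 3-byte form → E0 B8 A1.
U+BF451: 4-byte form → F2 BF 91 91.
Concatenated (23 bytes): EB 90 9C F0 90 8C 91 EC 81 A7 EA 9A 92 E6 BB 96 E0 B8 A1 F2 BF 91 91.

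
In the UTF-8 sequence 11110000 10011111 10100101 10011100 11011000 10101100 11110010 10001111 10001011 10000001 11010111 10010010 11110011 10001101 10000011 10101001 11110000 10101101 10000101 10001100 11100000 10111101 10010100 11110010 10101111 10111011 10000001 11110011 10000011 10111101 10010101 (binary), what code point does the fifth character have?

U+CD0E9

Offset 0: leading byte 0xF0 = 11110000 → 4-byte char #1 = F0 9F A5 9C.
Offset 4: leading byte 0xD8 = 11011000 → 2-byte char #2 = D8 AC.
Offset 6: leading byte 0xF2 = 11110010 → 4-byte char #3 = F2 8F 8B 81.
Offset 10: leading byte 0xD7 = 11010111 → 2-byte char #4 = D7 92.
Offset 12: leading byte 0xF3 = 11110011 → 4-byte char #5 = F3 8D 83 A9.
Leading byte 0xF3 = 11110011 matches 11110xxx → 4-byte sequence.
Byte 1: 0xF3 = 11110011, payload 011 (3 bits).
Byte 2: 0x8D = 10001101 (10xxxxxx ✓), payload 001101.
Byte 3: 0x83 = 10000011 (10xxxxxx ✓), payload 000011.
Byte 4: 0xA9 = 10101001 (10xxxxxx ✓), payload 101001.
Concatenate: 011001101000011101001 = 0xCD0E9 (21 bits → U+CD0E9).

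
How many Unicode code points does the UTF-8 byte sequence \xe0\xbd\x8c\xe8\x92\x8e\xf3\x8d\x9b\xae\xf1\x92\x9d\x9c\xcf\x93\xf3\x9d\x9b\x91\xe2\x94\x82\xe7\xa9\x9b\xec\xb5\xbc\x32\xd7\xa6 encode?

Byte at offset 0: 0xE0 = 11100000 → 3-byte char (#1). Advance 3.
Byte at offset 3: 0xE8 = 11101000 → 3-byte char (#2). Advance 3.
Byte at offset 6: 0xF3 = 11110011 → 4-byte char (#3). Advance 4.
Byte at offset 10: 0xF1 = 11110001 → 4-byte char (#4). Advance 4.
Byte at offset 14: 0xCF = 11001111 → 2-byte char (#5). Advance 2.
Byte at offset 16: 0xF3 = 11110011 → 4-byte char (#6). Advance 4.
Byte at offset 20: 0xE2 = 11100010 → 3-byte char (#7). Advance 3.
Byte at offset 23: 0xE7 = 11100111 → 3-byte char (#8). Advance 3.
Byte at offset 26: 0xEC = 11101100 → 3-byte char (#9). Advance 3.
Byte at offset 29: 0x32 = 00110010 → 1-byte char (#10). Advance 1.
Byte at offset 30: 0xD7 = 11010111 → 2-byte char (#11). Advance 2.
Reached end at offset 32 after 11 code points.

11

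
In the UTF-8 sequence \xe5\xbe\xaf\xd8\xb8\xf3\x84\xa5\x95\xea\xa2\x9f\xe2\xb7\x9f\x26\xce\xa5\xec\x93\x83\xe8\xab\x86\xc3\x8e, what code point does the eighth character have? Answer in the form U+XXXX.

U+C4C3

Offset 0: leading byte 0xE5 = 11100101 → 3-byte char #1 = E5 BE AF.
Offset 3: leading byte 0xD8 = 11011000 → 2-byte char #2 = D8 B8.
Offset 5: leading byte 0xF3 = 11110011 → 4-byte char #3 = F3 84 A5 95.
Offset 9: leading byte 0xEA = 11101010 → 3-byte char #4 = EA A2 9F.
Offset 12: leading byte 0xE2 = 11100010 → 3-byte char #5 = E2 B7 9F.
Offset 15: leading byte 0x26 = 00100110 → 1-byte char #6 = 26.
Offset 16: leading byte 0xCE = 11001110 → 2-byte char #7 = CE A5.
Offset 18: leading byte 0xEC = 11101100 → 3-byte char #8 = EC 93 83.
Leading byte 0xEC = 11101100 matches 1110xxxx → 3-byte sequence.
Byte 1: 0xEC = 11101100, payload 1100 (4 bits).
Byte 2: 0x93 = 10010011 (10xxxxxx ✓), payload 010011.
Byte 3: 0x83 = 10000011 (10xxxxxx ✓), payload 000011.
Concatenate: 1100010011000011 = 0xC4C3 (16 bits → U+C4C3).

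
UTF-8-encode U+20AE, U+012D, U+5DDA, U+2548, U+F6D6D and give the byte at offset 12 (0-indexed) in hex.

0xB6

U+20AE → 3-byte form E2 82 AE at offsets 0–2.
U+012D → 2-byte form C4 AD at offsets 3–4.
U+5DDA → 3-byte form E5 B7 9A at offsets 5–7.
U+2548 → 3-byte form E2 95 88 at offsets 8–10.
U+F6D6D → 4-byte form F3 B6 B5 AD at offsets 11–14.
Offset 12 falls in char 5's range; it's byte 2 of F3 B6 B5 AD = 0xB6.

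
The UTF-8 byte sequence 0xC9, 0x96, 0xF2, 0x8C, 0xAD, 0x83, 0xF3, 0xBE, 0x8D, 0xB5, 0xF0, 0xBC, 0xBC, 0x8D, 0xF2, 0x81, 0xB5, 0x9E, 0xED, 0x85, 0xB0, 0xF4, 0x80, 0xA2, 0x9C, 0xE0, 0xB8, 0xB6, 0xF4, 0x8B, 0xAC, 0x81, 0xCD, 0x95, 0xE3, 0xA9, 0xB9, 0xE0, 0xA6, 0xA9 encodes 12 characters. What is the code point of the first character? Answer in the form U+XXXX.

Offset 0: leading byte 0xC9 = 11001001 → 2-byte char #1 = C9 96.
Leading byte 0xC9 = 11001001 matches 110xxxxx → 2-byte sequence.
Byte 1: 0xC9 = 11001001, payload 01001 (5 bits).
Byte 2: 0x96 = 10010110 (10xxxxxx ✓), payload 010110.
Concatenate: 01001010110 = 0x256 (11 bits → U+0256).

U+0256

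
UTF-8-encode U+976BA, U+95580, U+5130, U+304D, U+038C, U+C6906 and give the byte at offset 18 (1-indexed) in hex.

0x86

1-indexed offset 18 is 0-indexed offset 17.
U+976BA → 4-byte form F2 97 9A BA at offsets 0–3.
U+95580 → 4-byte form F2 95 96 80 at offsets 4–7.
U+5130 → 3-byte form E5 84 B0 at offsets 8–10.
U+304D → 3-byte form E3 81 8D at offsets 11–13.
U+038C → 2-byte form CE 8C at offsets 14–15.
U+C6906 → 4-byte form F3 86 A4 86 at offsets 16–19.
Offset 17 falls in char 6's range; it's byte 2 of F3 86 A4 86 = 0x86.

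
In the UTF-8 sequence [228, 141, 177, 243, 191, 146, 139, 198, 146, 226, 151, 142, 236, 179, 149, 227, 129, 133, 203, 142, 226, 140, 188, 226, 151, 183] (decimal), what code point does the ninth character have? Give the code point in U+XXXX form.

Offset 0: leading byte 0xE4 = 11100100 → 3-byte char #1 = E4 8D B1.
Offset 3: leading byte 0xF3 = 11110011 → 4-byte char #2 = F3 BF 92 8B.
Offset 7: leading byte 0xC6 = 11000110 → 2-byte char #3 = C6 92.
Offset 9: leading byte 0xE2 = 11100010 → 3-byte char #4 = E2 97 8E.
Offset 12: leading byte 0xEC = 11101100 → 3-byte char #5 = EC B3 95.
Offset 15: leading byte 0xE3 = 11100011 → 3-byte char #6 = E3 81 85.
Offset 18: leading byte 0xCB = 11001011 → 2-byte char #7 = CB 8E.
Offset 20: leading byte 0xE2 = 11100010 → 3-byte char #8 = E2 8C BC.
Offset 23: leading byte 0xE2 = 11100010 → 3-byte char #9 = E2 97 B7.
Leading byte 0xE2 = 11100010 matches 1110xxxx → 3-byte sequence.
Byte 1: 0xE2 = 11100010, payload 0010 (4 bits).
Byte 2: 0x97 = 10010111 (10xxxxxx ✓), payload 010111.
Byte 3: 0xB7 = 10110111 (10xxxxxx ✓), payload 110111.
Concatenate: 0010010111110111 = 0x25F7 (16 bits → U+25F7).

U+25F7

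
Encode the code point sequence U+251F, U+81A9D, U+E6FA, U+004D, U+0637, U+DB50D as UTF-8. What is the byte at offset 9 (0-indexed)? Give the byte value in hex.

U+251F → 3-byte form E2 94 9F at offsets 0–2.
U+81A9D → 4-byte form F2 81 AA 9D at offsets 3–6.
U+E6FA → 3-byte form EE 9B BA at offsets 7–9.
Offset 9 falls in char 3's range; it's byte 3 of EE 9B BA = 0xBA.

0xBA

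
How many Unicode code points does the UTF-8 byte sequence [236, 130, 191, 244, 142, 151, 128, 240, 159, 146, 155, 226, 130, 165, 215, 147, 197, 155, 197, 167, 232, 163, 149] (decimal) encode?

8

Byte at offset 0: 0xEC = 11101100 → 3-byte char (#1). Advance 3.
Byte at offset 3: 0xF4 = 11110100 → 4-byte char (#2). Advance 4.
Byte at offset 7: 0xF0 = 11110000 → 4-byte char (#3). Advance 4.
Byte at offset 11: 0xE2 = 11100010 → 3-byte char (#4). Advance 3.
Byte at offset 14: 0xD7 = 11010111 → 2-byte char (#5). Advance 2.
Byte at offset 16: 0xC5 = 11000101 → 2-byte char (#6). Advance 2.
Byte at offset 18: 0xC5 = 11000101 → 2-byte char (#7). Advance 2.
Byte at offset 20: 0xE8 = 11101000 → 3-byte char (#8). Advance 3.
Reached end at offset 23 after 8 code points.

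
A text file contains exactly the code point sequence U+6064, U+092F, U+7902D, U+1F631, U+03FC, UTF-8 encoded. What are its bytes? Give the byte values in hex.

E6 81 A4 E0 A4 AF F1 B9 80 AD F0 9F 98 B1 CF BC

U+6064: 3-byte form → E6 81 A4.
U+092F: 3-byte form → E0 A4 AF.
U+7902D: 4-byte form → F1 B9 80 AD.
U+1F631: 4-byte form → F0 9F 98 B1.
U+03FC: 2-byte form → CF BC.
Concatenated (16 bytes): E6 81 A4 E0 A4 AF F1 B9 80 AD F0 9F 98 B1 CF BC.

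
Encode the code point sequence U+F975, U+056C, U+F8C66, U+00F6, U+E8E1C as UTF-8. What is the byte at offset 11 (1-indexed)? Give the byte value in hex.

1-indexed offset 11 is 0-indexed offset 10.
U+F975 → 3-byte form EF A5 B5 at offsets 0–2.
U+056C → 2-byte form D5 AC at offsets 3–4.
U+F8C66 → 4-byte form F3 B8 B1 A6 at offsets 5–8.
U+00F6 → 2-byte form C3 B6 at offsets 9–10.
Offset 10 falls in char 4's range; it's byte 2 of C3 B6 = 0xB6.

0xB6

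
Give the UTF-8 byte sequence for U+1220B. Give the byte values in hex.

F0 92 88 8B

U+1220B = 0x1220B = 74251 decimal. In range U+10000–U+10FFFF → 4-byte form: 11110xxx 10xxxxxx 10xxxxxx 10xxxxxx.
Binary (21 bits): 000010010001000001011.
Split 3+6+6+6: 000 | 010010 | 001000 | 001011.
Byte 1: 11110000 = 0xF0.
Byte 2: 10010010 = 0x92.
Byte 3: 10001000 = 0x88.
Byte 4: 10001011 = 0x8B.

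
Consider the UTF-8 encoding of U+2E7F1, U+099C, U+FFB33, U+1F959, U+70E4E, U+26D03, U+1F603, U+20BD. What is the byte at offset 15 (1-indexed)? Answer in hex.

1-indexed offset 15 is 0-indexed offset 14.
U+2E7F1 → 4-byte form F0 AE 9F B1 at offsets 0–3.
U+099C → 3-byte form E0 A6 9C at offsets 4–6.
U+FFB33 → 4-byte form F3 BF AC B3 at offsets 7–10.
U+1F959 → 4-byte form F0 9F A5 99 at offsets 11–14.
Offset 14 falls in char 4's range; it's byte 4 of F0 9F A5 99 = 0x99.

0x99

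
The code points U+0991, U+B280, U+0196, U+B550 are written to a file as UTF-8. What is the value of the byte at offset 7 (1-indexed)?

0xC6

1-indexed offset 7 is 0-indexed offset 6.
U+0991 → 3-byte form E0 A6 91 at offsets 0–2.
U+B280 → 3-byte form EB 8A 80 at offsets 3–5.
U+0196 → 2-byte form C6 96 at offsets 6–7.
Offset 6 falls in char 3's range; it's byte 1 of C6 96 = 0xC6.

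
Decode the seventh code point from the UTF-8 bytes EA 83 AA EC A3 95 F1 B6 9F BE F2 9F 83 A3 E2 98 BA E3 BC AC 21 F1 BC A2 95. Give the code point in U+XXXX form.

Offset 0: leading byte 0xEA = 11101010 → 3-byte char #1 = EA 83 AA.
Offset 3: leading byte 0xEC = 11101100 → 3-byte char #2 = EC A3 95.
Offset 6: leading byte 0xF1 = 11110001 → 4-byte char #3 = F1 B6 9F BE.
Offset 10: leading byte 0xF2 = 11110010 → 4-byte char #4 = F2 9F 83 A3.
Offset 14: leading byte 0xE2 = 11100010 → 3-byte char #5 = E2 98 BA.
Offset 17: leading byte 0xE3 = 11100011 → 3-byte char #6 = E3 BC AC.
Offset 20: leading byte 0x21 = 00100001 → 1-byte char #7 = 21.
Leading byte 0x21 = 00100001 matches 0xxxxxxx → 1-byte sequence.
Byte 1: 0x21 = 00100001, payload 0100001 (7 bits).
Concatenate: 0100001 = 0x21 (7 bits → U+0021).

U+0021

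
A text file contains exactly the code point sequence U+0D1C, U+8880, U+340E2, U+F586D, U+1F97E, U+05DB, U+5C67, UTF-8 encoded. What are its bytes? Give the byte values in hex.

U+0D1C: 3-byte form → E0 B4 9C.
U+8880: 3-byte form → E8 A2 80.
U+340E2: 4-byte form → F0 B4 83 A2.
U+F586D: 4-byte form → F3 B5 A1 AD.
U+1F97E: 4-byte form → F0 9F A5 BE.
U+05DB: 2-byte form → D7 9B.
U+5C67: 3-byte form → E5 B1 A7.
Concatenated (23 bytes): E0 B4 9C E8 A2 80 F0 B4 83 A2 F3 B5 A1 AD F0 9F A5 BE D7 9B E5 B1 A7.

E0 B4 9C E8 A2 80 F0 B4 83 A2 F3 B5 A1 AD F0 9F A5 BE D7 9B E5 B1 A7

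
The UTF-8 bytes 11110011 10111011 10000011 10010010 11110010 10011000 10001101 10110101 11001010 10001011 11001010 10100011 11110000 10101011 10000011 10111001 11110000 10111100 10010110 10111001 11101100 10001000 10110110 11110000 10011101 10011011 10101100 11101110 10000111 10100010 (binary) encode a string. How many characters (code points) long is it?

9

Byte at offset 0: 0xF3 = 11110011 → 4-byte char (#1). Advance 4.
Byte at offset 4: 0xF2 = 11110010 → 4-byte char (#2). Advance 4.
Byte at offset 8: 0xCA = 11001010 → 2-byte char (#3). Advance 2.
Byte at offset 10: 0xCA = 11001010 → 2-byte char (#4). Advance 2.
Byte at offset 12: 0xF0 = 11110000 → 4-byte char (#5). Advance 4.
Byte at offset 16: 0xF0 = 11110000 → 4-byte char (#6). Advance 4.
Byte at offset 20: 0xEC = 11101100 → 3-byte char (#7). Advance 3.
Byte at offset 23: 0xF0 = 11110000 → 4-byte char (#8). Advance 4.
Byte at offset 27: 0xEE = 11101110 → 3-byte char (#9). Advance 3.
Reached end at offset 30 after 9 code points.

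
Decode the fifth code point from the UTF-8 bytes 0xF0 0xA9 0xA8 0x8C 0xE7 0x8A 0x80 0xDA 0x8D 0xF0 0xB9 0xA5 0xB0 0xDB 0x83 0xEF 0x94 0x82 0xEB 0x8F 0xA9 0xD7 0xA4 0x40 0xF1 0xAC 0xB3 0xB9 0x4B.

U+06C3

Offset 0: leading byte 0xF0 = 11110000 → 4-byte char #1 = F0 A9 A8 8C.
Offset 4: leading byte 0xE7 = 11100111 → 3-byte char #2 = E7 8A 80.
Offset 7: leading byte 0xDA = 11011010 → 2-byte char #3 = DA 8D.
Offset 9: leading byte 0xF0 = 11110000 → 4-byte char #4 = F0 B9 A5 B0.
Offset 13: leading byte 0xDB = 11011011 → 2-byte char #5 = DB 83.
Leading byte 0xDB = 11011011 matches 110xxxxx → 2-byte sequence.
Byte 1: 0xDB = 11011011, payload 11011 (5 bits).
Byte 2: 0x83 = 10000011 (10xxxxxx ✓), payload 000011.
Concatenate: 11011000011 = 0x6C3 (11 bits → U+06C3).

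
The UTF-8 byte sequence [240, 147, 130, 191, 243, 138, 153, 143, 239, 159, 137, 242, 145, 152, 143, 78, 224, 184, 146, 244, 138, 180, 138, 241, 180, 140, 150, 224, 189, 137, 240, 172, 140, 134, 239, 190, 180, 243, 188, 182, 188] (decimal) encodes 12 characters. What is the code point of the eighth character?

U+74316

Offset 0: leading byte 0xF0 = 11110000 → 4-byte char #1 = F0 93 82 BF.
Offset 4: leading byte 0xF3 = 11110011 → 4-byte char #2 = F3 8A 99 8F.
Offset 8: leading byte 0xEF = 11101111 → 3-byte char #3 = EF 9F 89.
Offset 11: leading byte 0xF2 = 11110010 → 4-byte char #4 = F2 91 98 8F.
Offset 15: leading byte 0x4E = 01001110 → 1-byte char #5 = 4E.
Offset 16: leading byte 0xE0 = 11100000 → 3-byte char #6 = E0 B8 92.
Offset 19: leading byte 0xF4 = 11110100 → 4-byte char #7 = F4 8A B4 8A.
Offset 23: leading byte 0xF1 = 11110001 → 4-byte char #8 = F1 B4 8C 96.
Leading byte 0xF1 = 11110001 matches 11110xxx → 4-byte sequence.
Byte 1: 0xF1 = 11110001, payload 001 (3 bits).
Byte 2: 0xB4 = 10110100 (10xxxxxx ✓), payload 110100.
Byte 3: 0x8C = 10001100 (10xxxxxx ✓), payload 001100.
Byte 4: 0x96 = 10010110 (10xxxxxx ✓), payload 010110.
Concatenate: 001110100001100010110 = 0x74316 (21 bits → U+74316).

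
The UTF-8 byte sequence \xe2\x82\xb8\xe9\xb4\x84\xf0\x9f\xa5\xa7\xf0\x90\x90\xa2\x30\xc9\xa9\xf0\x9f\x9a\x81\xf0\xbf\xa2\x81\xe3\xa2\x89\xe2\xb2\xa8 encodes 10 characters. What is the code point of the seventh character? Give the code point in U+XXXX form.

Offset 0: leading byte 0xE2 = 11100010 → 3-byte char #1 = E2 82 B8.
Offset 3: leading byte 0xE9 = 11101001 → 3-byte char #2 = E9 B4 84.
Offset 6: leading byte 0xF0 = 11110000 → 4-byte char #3 = F0 9F A5 A7.
Offset 10: leading byte 0xF0 = 11110000 → 4-byte char #4 = F0 90 90 A2.
Offset 14: leading byte 0x30 = 00110000 → 1-byte char #5 = 30.
Offset 15: leading byte 0xC9 = 11001001 → 2-byte char #6 = C9 A9.
Offset 17: leading byte 0xF0 = 11110000 → 4-byte char #7 = F0 9F 9A 81.
Leading byte 0xF0 = 11110000 matches 11110xxx → 4-byte sequence.
Byte 1: 0xF0 = 11110000, payload 000 (3 bits).
Byte 2: 0x9F = 10011111 (10xxxxxx ✓), payload 011111.
Byte 3: 0x9A = 10011010 (10xxxxxx ✓), payload 011010.
Byte 4: 0x81 = 10000001 (10xxxxxx ✓), payload 000001.
Concatenate: 000011111011010000001 = 0x1F681 (21 bits → U+1F681).

U+1F681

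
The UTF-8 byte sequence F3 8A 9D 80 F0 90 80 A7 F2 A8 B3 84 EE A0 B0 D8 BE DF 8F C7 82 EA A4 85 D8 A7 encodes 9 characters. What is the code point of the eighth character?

Offset 0: leading byte 0xF3 = 11110011 → 4-byte char #1 = F3 8A 9D 80.
Offset 4: leading byte 0xF0 = 11110000 → 4-byte char #2 = F0 90 80 A7.
Offset 8: leading byte 0xF2 = 11110010 → 4-byte char #3 = F2 A8 B3 84.
Offset 12: leading byte 0xEE = 11101110 → 3-byte char #4 = EE A0 B0.
Offset 15: leading byte 0xD8 = 11011000 → 2-byte char #5 = D8 BE.
Offset 17: leading byte 0xDF = 11011111 → 2-byte char #6 = DF 8F.
Offset 19: leading byte 0xC7 = 11000111 → 2-byte char #7 = C7 82.
Offset 21: leading byte 0xEA = 11101010 → 3-byte char #8 = EA A4 85.
Leading byte 0xEA = 11101010 matches 1110xxxx → 3-byte sequence.
Byte 1: 0xEA = 11101010, payload 1010 (4 bits).
Byte 2: 0xA4 = 10100100 (10xxxxxx ✓), payload 100100.
Byte 3: 0x85 = 10000101 (10xxxxxx ✓), payload 000101.
Concatenate: 1010100100000101 = 0xA905 (16 bits → U+A905).

U+A905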